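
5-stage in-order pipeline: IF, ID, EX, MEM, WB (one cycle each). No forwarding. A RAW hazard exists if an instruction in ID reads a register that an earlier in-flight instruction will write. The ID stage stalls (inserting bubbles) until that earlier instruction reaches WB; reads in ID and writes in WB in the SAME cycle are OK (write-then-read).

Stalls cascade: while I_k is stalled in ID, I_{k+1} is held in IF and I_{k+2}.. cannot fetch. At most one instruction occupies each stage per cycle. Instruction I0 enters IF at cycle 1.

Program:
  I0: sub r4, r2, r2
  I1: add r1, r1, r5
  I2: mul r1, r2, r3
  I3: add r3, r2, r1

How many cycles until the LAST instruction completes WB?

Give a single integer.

Answer: 10

Derivation:
I0 sub r4 <- r2,r2: IF@1 ID@2 stall=0 (-) EX@3 MEM@4 WB@5
I1 add r1 <- r1,r5: IF@2 ID@3 stall=0 (-) EX@4 MEM@5 WB@6
I2 mul r1 <- r2,r3: IF@3 ID@4 stall=0 (-) EX@5 MEM@6 WB@7
I3 add r3 <- r2,r1: IF@4 ID@5 stall=2 (RAW on I2.r1 (WB@7)) EX@8 MEM@9 WB@10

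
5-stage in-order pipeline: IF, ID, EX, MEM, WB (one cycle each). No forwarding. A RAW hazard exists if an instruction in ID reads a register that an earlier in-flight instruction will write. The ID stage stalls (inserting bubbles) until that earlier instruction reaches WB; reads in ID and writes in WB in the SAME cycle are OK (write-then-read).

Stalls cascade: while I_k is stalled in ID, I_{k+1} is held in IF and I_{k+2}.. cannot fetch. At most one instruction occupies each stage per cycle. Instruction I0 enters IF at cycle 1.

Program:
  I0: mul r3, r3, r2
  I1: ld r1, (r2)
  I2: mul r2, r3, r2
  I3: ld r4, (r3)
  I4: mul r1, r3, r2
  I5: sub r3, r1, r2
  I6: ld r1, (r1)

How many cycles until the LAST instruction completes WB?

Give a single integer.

Answer: 15

Derivation:
I0 mul r3 <- r3,r2: IF@1 ID@2 stall=0 (-) EX@3 MEM@4 WB@5
I1 ld r1 <- r2: IF@2 ID@3 stall=0 (-) EX@4 MEM@5 WB@6
I2 mul r2 <- r3,r2: IF@3 ID@4 stall=1 (RAW on I0.r3 (WB@5)) EX@6 MEM@7 WB@8
I3 ld r4 <- r3: IF@4 ID@6 stall=0 (-) EX@7 MEM@8 WB@9
I4 mul r1 <- r3,r2: IF@6 ID@7 stall=1 (RAW on I2.r2 (WB@8)) EX@9 MEM@10 WB@11
I5 sub r3 <- r1,r2: IF@7 ID@9 stall=2 (RAW on I4.r1 (WB@11)) EX@12 MEM@13 WB@14
I6 ld r1 <- r1: IF@9 ID@12 stall=0 (-) EX@13 MEM@14 WB@15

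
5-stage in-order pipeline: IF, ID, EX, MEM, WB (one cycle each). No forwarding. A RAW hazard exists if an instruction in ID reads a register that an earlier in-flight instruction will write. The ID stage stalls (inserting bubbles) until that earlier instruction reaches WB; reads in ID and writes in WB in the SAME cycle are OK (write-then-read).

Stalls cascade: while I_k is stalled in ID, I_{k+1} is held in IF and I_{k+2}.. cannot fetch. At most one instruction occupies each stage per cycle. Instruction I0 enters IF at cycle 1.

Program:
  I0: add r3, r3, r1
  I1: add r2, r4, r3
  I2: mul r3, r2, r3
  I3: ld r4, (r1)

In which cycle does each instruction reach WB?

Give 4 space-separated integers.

I0 add r3 <- r3,r1: IF@1 ID@2 stall=0 (-) EX@3 MEM@4 WB@5
I1 add r2 <- r4,r3: IF@2 ID@3 stall=2 (RAW on I0.r3 (WB@5)) EX@6 MEM@7 WB@8
I2 mul r3 <- r2,r3: IF@3 ID@6 stall=2 (RAW on I1.r2 (WB@8)) EX@9 MEM@10 WB@11
I3 ld r4 <- r1: IF@6 ID@9 stall=0 (-) EX@10 MEM@11 WB@12

Answer: 5 8 11 12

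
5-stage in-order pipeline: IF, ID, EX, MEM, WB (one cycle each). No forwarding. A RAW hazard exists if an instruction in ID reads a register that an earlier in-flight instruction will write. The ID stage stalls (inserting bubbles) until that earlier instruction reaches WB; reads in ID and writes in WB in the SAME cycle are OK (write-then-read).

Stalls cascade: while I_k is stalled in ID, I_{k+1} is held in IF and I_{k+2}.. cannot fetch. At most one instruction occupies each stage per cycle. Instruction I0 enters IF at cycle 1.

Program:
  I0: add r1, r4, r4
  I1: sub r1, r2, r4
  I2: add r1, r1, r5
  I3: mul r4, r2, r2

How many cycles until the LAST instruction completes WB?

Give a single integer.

Answer: 10

Derivation:
I0 add r1 <- r4,r4: IF@1 ID@2 stall=0 (-) EX@3 MEM@4 WB@5
I1 sub r1 <- r2,r4: IF@2 ID@3 stall=0 (-) EX@4 MEM@5 WB@6
I2 add r1 <- r1,r5: IF@3 ID@4 stall=2 (RAW on I1.r1 (WB@6)) EX@7 MEM@8 WB@9
I3 mul r4 <- r2,r2: IF@4 ID@7 stall=0 (-) EX@8 MEM@9 WB@10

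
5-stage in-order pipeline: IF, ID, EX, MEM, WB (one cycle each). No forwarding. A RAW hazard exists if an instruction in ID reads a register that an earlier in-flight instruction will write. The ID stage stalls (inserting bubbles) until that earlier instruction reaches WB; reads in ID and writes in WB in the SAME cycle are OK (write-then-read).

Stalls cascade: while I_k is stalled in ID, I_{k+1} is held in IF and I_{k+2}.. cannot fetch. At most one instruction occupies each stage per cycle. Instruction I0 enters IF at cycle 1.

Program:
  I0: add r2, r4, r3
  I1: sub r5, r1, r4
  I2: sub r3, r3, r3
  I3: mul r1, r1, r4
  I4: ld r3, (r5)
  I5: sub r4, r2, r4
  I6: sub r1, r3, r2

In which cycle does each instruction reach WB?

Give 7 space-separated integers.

Answer: 5 6 7 8 9 10 12

Derivation:
I0 add r2 <- r4,r3: IF@1 ID@2 stall=0 (-) EX@3 MEM@4 WB@5
I1 sub r5 <- r1,r4: IF@2 ID@3 stall=0 (-) EX@4 MEM@5 WB@6
I2 sub r3 <- r3,r3: IF@3 ID@4 stall=0 (-) EX@5 MEM@6 WB@7
I3 mul r1 <- r1,r4: IF@4 ID@5 stall=0 (-) EX@6 MEM@7 WB@8
I4 ld r3 <- r5: IF@5 ID@6 stall=0 (-) EX@7 MEM@8 WB@9
I5 sub r4 <- r2,r4: IF@6 ID@7 stall=0 (-) EX@8 MEM@9 WB@10
I6 sub r1 <- r3,r2: IF@7 ID@8 stall=1 (RAW on I4.r3 (WB@9)) EX@10 MEM@11 WB@12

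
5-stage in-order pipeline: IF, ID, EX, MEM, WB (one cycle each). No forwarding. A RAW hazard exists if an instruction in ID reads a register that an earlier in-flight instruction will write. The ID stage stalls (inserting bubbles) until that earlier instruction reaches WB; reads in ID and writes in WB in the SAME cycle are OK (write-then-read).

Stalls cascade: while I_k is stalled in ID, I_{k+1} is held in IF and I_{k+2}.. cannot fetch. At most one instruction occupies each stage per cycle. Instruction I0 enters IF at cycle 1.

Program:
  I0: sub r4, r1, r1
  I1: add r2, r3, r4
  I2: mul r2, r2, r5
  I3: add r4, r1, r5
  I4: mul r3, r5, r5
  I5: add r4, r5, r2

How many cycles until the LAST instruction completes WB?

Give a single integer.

I0 sub r4 <- r1,r1: IF@1 ID@2 stall=0 (-) EX@3 MEM@4 WB@5
I1 add r2 <- r3,r4: IF@2 ID@3 stall=2 (RAW on I0.r4 (WB@5)) EX@6 MEM@7 WB@8
I2 mul r2 <- r2,r5: IF@3 ID@6 stall=2 (RAW on I1.r2 (WB@8)) EX@9 MEM@10 WB@11
I3 add r4 <- r1,r5: IF@6 ID@9 stall=0 (-) EX@10 MEM@11 WB@12
I4 mul r3 <- r5,r5: IF@9 ID@10 stall=0 (-) EX@11 MEM@12 WB@13
I5 add r4 <- r5,r2: IF@10 ID@11 stall=0 (-) EX@12 MEM@13 WB@14

Answer: 14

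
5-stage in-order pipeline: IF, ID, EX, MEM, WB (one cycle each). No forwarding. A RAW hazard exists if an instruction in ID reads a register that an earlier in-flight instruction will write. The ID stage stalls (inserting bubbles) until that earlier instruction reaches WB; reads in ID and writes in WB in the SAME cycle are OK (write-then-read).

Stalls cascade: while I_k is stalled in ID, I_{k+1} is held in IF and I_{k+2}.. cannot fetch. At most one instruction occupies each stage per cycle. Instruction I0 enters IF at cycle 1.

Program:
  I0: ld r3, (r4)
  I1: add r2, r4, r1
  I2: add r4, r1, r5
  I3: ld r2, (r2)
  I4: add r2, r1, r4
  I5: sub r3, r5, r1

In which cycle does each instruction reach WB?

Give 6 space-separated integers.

I0 ld r3 <- r4: IF@1 ID@2 stall=0 (-) EX@3 MEM@4 WB@5
I1 add r2 <- r4,r1: IF@2 ID@3 stall=0 (-) EX@4 MEM@5 WB@6
I2 add r4 <- r1,r5: IF@3 ID@4 stall=0 (-) EX@5 MEM@6 WB@7
I3 ld r2 <- r2: IF@4 ID@5 stall=1 (RAW on I1.r2 (WB@6)) EX@7 MEM@8 WB@9
I4 add r2 <- r1,r4: IF@5 ID@7 stall=0 (-) EX@8 MEM@9 WB@10
I5 sub r3 <- r5,r1: IF@7 ID@8 stall=0 (-) EX@9 MEM@10 WB@11

Answer: 5 6 7 9 10 11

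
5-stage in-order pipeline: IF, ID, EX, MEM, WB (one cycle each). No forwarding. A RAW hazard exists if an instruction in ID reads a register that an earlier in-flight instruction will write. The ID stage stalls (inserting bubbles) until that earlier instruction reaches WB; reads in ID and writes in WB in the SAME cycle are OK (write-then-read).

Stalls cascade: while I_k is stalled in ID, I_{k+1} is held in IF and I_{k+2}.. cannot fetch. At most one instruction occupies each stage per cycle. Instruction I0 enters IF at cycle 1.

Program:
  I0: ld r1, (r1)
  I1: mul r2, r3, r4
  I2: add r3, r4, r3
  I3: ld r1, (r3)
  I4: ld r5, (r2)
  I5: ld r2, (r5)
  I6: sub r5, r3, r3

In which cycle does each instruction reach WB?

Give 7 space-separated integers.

I0 ld r1 <- r1: IF@1 ID@2 stall=0 (-) EX@3 MEM@4 WB@5
I1 mul r2 <- r3,r4: IF@2 ID@3 stall=0 (-) EX@4 MEM@5 WB@6
I2 add r3 <- r4,r3: IF@3 ID@4 stall=0 (-) EX@5 MEM@6 WB@7
I3 ld r1 <- r3: IF@4 ID@5 stall=2 (RAW on I2.r3 (WB@7)) EX@8 MEM@9 WB@10
I4 ld r5 <- r2: IF@5 ID@8 stall=0 (-) EX@9 MEM@10 WB@11
I5 ld r2 <- r5: IF@8 ID@9 stall=2 (RAW on I4.r5 (WB@11)) EX@12 MEM@13 WB@14
I6 sub r5 <- r3,r3: IF@9 ID@12 stall=0 (-) EX@13 MEM@14 WB@15

Answer: 5 6 7 10 11 14 15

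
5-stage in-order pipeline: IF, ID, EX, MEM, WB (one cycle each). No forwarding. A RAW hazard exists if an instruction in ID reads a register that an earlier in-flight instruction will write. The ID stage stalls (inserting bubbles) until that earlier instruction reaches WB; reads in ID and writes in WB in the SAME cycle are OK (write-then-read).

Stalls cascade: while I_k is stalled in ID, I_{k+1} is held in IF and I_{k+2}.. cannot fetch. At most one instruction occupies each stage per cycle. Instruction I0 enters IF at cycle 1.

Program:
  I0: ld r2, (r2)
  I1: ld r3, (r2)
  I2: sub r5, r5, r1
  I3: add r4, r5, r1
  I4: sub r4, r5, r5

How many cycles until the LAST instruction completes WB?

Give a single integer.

Answer: 13

Derivation:
I0 ld r2 <- r2: IF@1 ID@2 stall=0 (-) EX@3 MEM@4 WB@5
I1 ld r3 <- r2: IF@2 ID@3 stall=2 (RAW on I0.r2 (WB@5)) EX@6 MEM@7 WB@8
I2 sub r5 <- r5,r1: IF@3 ID@6 stall=0 (-) EX@7 MEM@8 WB@9
I3 add r4 <- r5,r1: IF@6 ID@7 stall=2 (RAW on I2.r5 (WB@9)) EX@10 MEM@11 WB@12
I4 sub r4 <- r5,r5: IF@7 ID@10 stall=0 (-) EX@11 MEM@12 WB@13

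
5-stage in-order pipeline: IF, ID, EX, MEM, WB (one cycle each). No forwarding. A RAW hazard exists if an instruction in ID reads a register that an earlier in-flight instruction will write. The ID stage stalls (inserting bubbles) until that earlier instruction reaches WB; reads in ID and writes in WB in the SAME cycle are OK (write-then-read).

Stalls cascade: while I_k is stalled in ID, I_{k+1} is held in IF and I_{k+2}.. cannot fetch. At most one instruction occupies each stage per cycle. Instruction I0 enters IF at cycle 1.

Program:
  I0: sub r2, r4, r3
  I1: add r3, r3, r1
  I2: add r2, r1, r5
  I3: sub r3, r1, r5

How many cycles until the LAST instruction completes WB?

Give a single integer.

I0 sub r2 <- r4,r3: IF@1 ID@2 stall=0 (-) EX@3 MEM@4 WB@5
I1 add r3 <- r3,r1: IF@2 ID@3 stall=0 (-) EX@4 MEM@5 WB@6
I2 add r2 <- r1,r5: IF@3 ID@4 stall=0 (-) EX@5 MEM@6 WB@7
I3 sub r3 <- r1,r5: IF@4 ID@5 stall=0 (-) EX@6 MEM@7 WB@8

Answer: 8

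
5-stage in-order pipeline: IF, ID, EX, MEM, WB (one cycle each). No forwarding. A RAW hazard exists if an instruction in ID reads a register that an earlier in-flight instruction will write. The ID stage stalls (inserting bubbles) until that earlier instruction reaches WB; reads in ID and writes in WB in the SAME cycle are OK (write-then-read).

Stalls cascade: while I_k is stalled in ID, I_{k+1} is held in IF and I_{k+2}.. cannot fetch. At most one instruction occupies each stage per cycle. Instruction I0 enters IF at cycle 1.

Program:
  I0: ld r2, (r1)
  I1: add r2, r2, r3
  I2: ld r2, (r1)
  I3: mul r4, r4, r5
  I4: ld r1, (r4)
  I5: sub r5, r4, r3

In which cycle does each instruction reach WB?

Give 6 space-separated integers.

Answer: 5 8 9 10 13 14

Derivation:
I0 ld r2 <- r1: IF@1 ID@2 stall=0 (-) EX@3 MEM@4 WB@5
I1 add r2 <- r2,r3: IF@2 ID@3 stall=2 (RAW on I0.r2 (WB@5)) EX@6 MEM@7 WB@8
I2 ld r2 <- r1: IF@3 ID@6 stall=0 (-) EX@7 MEM@8 WB@9
I3 mul r4 <- r4,r5: IF@6 ID@7 stall=0 (-) EX@8 MEM@9 WB@10
I4 ld r1 <- r4: IF@7 ID@8 stall=2 (RAW on I3.r4 (WB@10)) EX@11 MEM@12 WB@13
I5 sub r5 <- r4,r3: IF@8 ID@11 stall=0 (-) EX@12 MEM@13 WB@14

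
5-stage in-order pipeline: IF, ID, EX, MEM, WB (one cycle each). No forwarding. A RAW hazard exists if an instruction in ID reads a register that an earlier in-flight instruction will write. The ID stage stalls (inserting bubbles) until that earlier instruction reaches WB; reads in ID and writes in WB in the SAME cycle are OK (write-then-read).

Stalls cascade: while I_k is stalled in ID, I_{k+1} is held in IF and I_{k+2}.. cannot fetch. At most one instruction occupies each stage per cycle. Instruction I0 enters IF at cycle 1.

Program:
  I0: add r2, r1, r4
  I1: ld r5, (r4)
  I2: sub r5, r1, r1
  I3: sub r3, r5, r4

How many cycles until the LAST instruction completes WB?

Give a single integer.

Answer: 10

Derivation:
I0 add r2 <- r1,r4: IF@1 ID@2 stall=0 (-) EX@3 MEM@4 WB@5
I1 ld r5 <- r4: IF@2 ID@3 stall=0 (-) EX@4 MEM@5 WB@6
I2 sub r5 <- r1,r1: IF@3 ID@4 stall=0 (-) EX@5 MEM@6 WB@7
I3 sub r3 <- r5,r4: IF@4 ID@5 stall=2 (RAW on I2.r5 (WB@7)) EX@8 MEM@9 WB@10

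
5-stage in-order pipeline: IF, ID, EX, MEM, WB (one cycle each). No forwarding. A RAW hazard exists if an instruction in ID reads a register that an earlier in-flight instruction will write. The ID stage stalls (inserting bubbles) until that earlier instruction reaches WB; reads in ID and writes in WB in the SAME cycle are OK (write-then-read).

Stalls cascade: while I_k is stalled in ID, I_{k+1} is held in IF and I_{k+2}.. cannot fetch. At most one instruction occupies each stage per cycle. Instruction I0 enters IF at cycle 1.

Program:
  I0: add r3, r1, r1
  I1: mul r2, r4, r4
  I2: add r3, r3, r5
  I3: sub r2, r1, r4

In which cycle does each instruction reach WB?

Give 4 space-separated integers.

Answer: 5 6 8 9

Derivation:
I0 add r3 <- r1,r1: IF@1 ID@2 stall=0 (-) EX@3 MEM@4 WB@5
I1 mul r2 <- r4,r4: IF@2 ID@3 stall=0 (-) EX@4 MEM@5 WB@6
I2 add r3 <- r3,r5: IF@3 ID@4 stall=1 (RAW on I0.r3 (WB@5)) EX@6 MEM@7 WB@8
I3 sub r2 <- r1,r4: IF@4 ID@6 stall=0 (-) EX@7 MEM@8 WB@9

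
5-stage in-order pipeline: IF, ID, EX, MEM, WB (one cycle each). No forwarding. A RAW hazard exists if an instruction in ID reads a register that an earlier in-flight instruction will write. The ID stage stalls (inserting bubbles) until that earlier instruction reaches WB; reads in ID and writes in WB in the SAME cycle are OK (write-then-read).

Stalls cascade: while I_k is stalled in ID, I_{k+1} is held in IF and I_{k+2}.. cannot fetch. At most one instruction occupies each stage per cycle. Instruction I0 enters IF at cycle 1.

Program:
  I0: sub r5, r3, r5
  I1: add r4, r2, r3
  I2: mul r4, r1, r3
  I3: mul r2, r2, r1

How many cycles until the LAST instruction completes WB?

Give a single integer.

I0 sub r5 <- r3,r5: IF@1 ID@2 stall=0 (-) EX@3 MEM@4 WB@5
I1 add r4 <- r2,r3: IF@2 ID@3 stall=0 (-) EX@4 MEM@5 WB@6
I2 mul r4 <- r1,r3: IF@3 ID@4 stall=0 (-) EX@5 MEM@6 WB@7
I3 mul r2 <- r2,r1: IF@4 ID@5 stall=0 (-) EX@6 MEM@7 WB@8

Answer: 8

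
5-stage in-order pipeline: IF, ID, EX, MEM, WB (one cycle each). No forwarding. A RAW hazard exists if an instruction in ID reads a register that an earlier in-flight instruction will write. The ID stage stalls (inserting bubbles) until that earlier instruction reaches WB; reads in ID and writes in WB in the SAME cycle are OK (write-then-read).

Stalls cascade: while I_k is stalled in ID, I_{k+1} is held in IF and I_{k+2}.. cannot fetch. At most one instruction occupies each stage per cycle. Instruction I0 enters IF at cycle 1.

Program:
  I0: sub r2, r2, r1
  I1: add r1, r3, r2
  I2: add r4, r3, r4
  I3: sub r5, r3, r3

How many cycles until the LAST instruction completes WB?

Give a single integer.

I0 sub r2 <- r2,r1: IF@1 ID@2 stall=0 (-) EX@3 MEM@4 WB@5
I1 add r1 <- r3,r2: IF@2 ID@3 stall=2 (RAW on I0.r2 (WB@5)) EX@6 MEM@7 WB@8
I2 add r4 <- r3,r4: IF@3 ID@6 stall=0 (-) EX@7 MEM@8 WB@9
I3 sub r5 <- r3,r3: IF@6 ID@7 stall=0 (-) EX@8 MEM@9 WB@10

Answer: 10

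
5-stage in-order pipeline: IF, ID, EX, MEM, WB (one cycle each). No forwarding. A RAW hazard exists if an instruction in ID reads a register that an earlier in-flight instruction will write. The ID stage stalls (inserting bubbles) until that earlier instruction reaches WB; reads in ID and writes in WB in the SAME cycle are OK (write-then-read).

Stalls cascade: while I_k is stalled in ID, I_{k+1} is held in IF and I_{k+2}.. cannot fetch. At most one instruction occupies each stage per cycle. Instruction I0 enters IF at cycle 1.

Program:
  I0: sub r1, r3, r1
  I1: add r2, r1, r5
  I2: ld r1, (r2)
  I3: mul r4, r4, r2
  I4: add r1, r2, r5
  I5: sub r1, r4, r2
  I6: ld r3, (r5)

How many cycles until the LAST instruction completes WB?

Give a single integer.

Answer: 16

Derivation:
I0 sub r1 <- r3,r1: IF@1 ID@2 stall=0 (-) EX@3 MEM@4 WB@5
I1 add r2 <- r1,r5: IF@2 ID@3 stall=2 (RAW on I0.r1 (WB@5)) EX@6 MEM@7 WB@8
I2 ld r1 <- r2: IF@3 ID@6 stall=2 (RAW on I1.r2 (WB@8)) EX@9 MEM@10 WB@11
I3 mul r4 <- r4,r2: IF@6 ID@9 stall=0 (-) EX@10 MEM@11 WB@12
I4 add r1 <- r2,r5: IF@9 ID@10 stall=0 (-) EX@11 MEM@12 WB@13
I5 sub r1 <- r4,r2: IF@10 ID@11 stall=1 (RAW on I3.r4 (WB@12)) EX@13 MEM@14 WB@15
I6 ld r3 <- r5: IF@11 ID@13 stall=0 (-) EX@14 MEM@15 WB@16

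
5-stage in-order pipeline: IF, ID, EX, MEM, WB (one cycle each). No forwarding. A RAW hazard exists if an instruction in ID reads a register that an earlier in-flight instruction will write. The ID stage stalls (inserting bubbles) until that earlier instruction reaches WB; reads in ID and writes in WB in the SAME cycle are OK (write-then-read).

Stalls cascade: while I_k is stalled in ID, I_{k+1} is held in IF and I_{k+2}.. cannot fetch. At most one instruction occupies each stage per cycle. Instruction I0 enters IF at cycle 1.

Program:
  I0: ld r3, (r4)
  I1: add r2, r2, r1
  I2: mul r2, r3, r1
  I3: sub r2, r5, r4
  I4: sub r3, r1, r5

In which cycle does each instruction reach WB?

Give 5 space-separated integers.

Answer: 5 6 8 9 10

Derivation:
I0 ld r3 <- r4: IF@1 ID@2 stall=0 (-) EX@3 MEM@4 WB@5
I1 add r2 <- r2,r1: IF@2 ID@3 stall=0 (-) EX@4 MEM@5 WB@6
I2 mul r2 <- r3,r1: IF@3 ID@4 stall=1 (RAW on I0.r3 (WB@5)) EX@6 MEM@7 WB@8
I3 sub r2 <- r5,r4: IF@4 ID@6 stall=0 (-) EX@7 MEM@8 WB@9
I4 sub r3 <- r1,r5: IF@6 ID@7 stall=0 (-) EX@8 MEM@9 WB@10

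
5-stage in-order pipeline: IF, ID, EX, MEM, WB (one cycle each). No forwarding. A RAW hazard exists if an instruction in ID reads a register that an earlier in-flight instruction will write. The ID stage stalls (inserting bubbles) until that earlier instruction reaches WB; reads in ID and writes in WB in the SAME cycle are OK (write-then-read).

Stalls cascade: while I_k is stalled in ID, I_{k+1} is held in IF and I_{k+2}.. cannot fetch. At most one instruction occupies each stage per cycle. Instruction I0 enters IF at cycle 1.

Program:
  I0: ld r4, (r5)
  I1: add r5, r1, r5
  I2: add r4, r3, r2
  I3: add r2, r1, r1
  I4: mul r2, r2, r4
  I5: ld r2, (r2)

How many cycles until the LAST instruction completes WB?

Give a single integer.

Answer: 14

Derivation:
I0 ld r4 <- r5: IF@1 ID@2 stall=0 (-) EX@3 MEM@4 WB@5
I1 add r5 <- r1,r5: IF@2 ID@3 stall=0 (-) EX@4 MEM@5 WB@6
I2 add r4 <- r3,r2: IF@3 ID@4 stall=0 (-) EX@5 MEM@6 WB@7
I3 add r2 <- r1,r1: IF@4 ID@5 stall=0 (-) EX@6 MEM@7 WB@8
I4 mul r2 <- r2,r4: IF@5 ID@6 stall=2 (RAW on I3.r2 (WB@8)) EX@9 MEM@10 WB@11
I5 ld r2 <- r2: IF@6 ID@9 stall=2 (RAW on I4.r2 (WB@11)) EX@12 MEM@13 WB@14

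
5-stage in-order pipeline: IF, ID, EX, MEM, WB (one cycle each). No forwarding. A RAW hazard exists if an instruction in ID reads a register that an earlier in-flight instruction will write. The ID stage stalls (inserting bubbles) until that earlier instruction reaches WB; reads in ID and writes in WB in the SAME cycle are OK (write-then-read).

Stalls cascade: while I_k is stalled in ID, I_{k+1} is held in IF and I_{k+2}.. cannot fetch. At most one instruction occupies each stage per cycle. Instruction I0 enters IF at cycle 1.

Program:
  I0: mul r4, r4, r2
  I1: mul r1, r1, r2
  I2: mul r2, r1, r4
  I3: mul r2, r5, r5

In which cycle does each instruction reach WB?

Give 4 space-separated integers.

I0 mul r4 <- r4,r2: IF@1 ID@2 stall=0 (-) EX@3 MEM@4 WB@5
I1 mul r1 <- r1,r2: IF@2 ID@3 stall=0 (-) EX@4 MEM@5 WB@6
I2 mul r2 <- r1,r4: IF@3 ID@4 stall=2 (RAW on I1.r1 (WB@6)) EX@7 MEM@8 WB@9
I3 mul r2 <- r5,r5: IF@4 ID@7 stall=0 (-) EX@8 MEM@9 WB@10

Answer: 5 6 9 10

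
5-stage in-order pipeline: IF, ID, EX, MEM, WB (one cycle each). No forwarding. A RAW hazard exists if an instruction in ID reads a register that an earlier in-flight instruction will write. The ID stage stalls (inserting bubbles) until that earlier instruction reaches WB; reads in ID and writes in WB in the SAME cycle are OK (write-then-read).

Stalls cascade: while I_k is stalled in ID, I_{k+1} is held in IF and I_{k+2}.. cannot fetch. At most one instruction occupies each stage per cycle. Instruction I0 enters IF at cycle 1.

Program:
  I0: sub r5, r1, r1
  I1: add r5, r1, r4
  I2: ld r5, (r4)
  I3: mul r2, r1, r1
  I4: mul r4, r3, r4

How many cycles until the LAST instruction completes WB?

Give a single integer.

I0 sub r5 <- r1,r1: IF@1 ID@2 stall=0 (-) EX@3 MEM@4 WB@5
I1 add r5 <- r1,r4: IF@2 ID@3 stall=0 (-) EX@4 MEM@5 WB@6
I2 ld r5 <- r4: IF@3 ID@4 stall=0 (-) EX@5 MEM@6 WB@7
I3 mul r2 <- r1,r1: IF@4 ID@5 stall=0 (-) EX@6 MEM@7 WB@8
I4 mul r4 <- r3,r4: IF@5 ID@6 stall=0 (-) EX@7 MEM@8 WB@9

Answer: 9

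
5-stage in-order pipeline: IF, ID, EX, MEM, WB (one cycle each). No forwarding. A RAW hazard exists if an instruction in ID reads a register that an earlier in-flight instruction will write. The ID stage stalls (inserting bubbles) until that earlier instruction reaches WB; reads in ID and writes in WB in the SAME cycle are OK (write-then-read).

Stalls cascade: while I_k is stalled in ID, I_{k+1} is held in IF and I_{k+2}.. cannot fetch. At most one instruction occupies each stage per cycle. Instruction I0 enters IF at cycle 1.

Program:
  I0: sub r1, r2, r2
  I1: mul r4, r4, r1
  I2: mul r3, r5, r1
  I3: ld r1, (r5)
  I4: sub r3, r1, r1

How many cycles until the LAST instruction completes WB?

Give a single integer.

Answer: 13

Derivation:
I0 sub r1 <- r2,r2: IF@1 ID@2 stall=0 (-) EX@3 MEM@4 WB@5
I1 mul r4 <- r4,r1: IF@2 ID@3 stall=2 (RAW on I0.r1 (WB@5)) EX@6 MEM@7 WB@8
I2 mul r3 <- r5,r1: IF@3 ID@6 stall=0 (-) EX@7 MEM@8 WB@9
I3 ld r1 <- r5: IF@6 ID@7 stall=0 (-) EX@8 MEM@9 WB@10
I4 sub r3 <- r1,r1: IF@7 ID@8 stall=2 (RAW on I3.r1 (WB@10)) EX@11 MEM@12 WB@13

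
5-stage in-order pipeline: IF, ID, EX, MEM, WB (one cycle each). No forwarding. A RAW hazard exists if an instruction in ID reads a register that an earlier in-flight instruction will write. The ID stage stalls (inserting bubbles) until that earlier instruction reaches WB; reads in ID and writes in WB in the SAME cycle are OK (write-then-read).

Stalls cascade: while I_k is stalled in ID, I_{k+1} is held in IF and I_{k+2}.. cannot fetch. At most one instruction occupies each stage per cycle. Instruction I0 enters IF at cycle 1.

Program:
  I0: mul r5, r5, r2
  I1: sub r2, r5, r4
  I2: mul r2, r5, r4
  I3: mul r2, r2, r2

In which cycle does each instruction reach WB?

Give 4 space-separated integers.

I0 mul r5 <- r5,r2: IF@1 ID@2 stall=0 (-) EX@3 MEM@4 WB@5
I1 sub r2 <- r5,r4: IF@2 ID@3 stall=2 (RAW on I0.r5 (WB@5)) EX@6 MEM@7 WB@8
I2 mul r2 <- r5,r4: IF@3 ID@6 stall=0 (-) EX@7 MEM@8 WB@9
I3 mul r2 <- r2,r2: IF@6 ID@7 stall=2 (RAW on I2.r2 (WB@9)) EX@10 MEM@11 WB@12

Answer: 5 8 9 12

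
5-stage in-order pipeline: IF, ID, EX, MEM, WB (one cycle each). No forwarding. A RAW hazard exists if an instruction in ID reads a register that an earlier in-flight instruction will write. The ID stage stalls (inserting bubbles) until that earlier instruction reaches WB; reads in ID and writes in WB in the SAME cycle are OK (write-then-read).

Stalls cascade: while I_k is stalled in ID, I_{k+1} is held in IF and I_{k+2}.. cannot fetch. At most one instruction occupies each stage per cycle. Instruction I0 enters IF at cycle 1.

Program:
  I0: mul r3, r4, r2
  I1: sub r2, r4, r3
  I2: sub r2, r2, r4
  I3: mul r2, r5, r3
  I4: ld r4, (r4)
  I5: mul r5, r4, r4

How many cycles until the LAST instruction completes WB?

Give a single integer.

I0 mul r3 <- r4,r2: IF@1 ID@2 stall=0 (-) EX@3 MEM@4 WB@5
I1 sub r2 <- r4,r3: IF@2 ID@3 stall=2 (RAW on I0.r3 (WB@5)) EX@6 MEM@7 WB@8
I2 sub r2 <- r2,r4: IF@3 ID@6 stall=2 (RAW on I1.r2 (WB@8)) EX@9 MEM@10 WB@11
I3 mul r2 <- r5,r3: IF@6 ID@9 stall=0 (-) EX@10 MEM@11 WB@12
I4 ld r4 <- r4: IF@9 ID@10 stall=0 (-) EX@11 MEM@12 WB@13
I5 mul r5 <- r4,r4: IF@10 ID@11 stall=2 (RAW on I4.r4 (WB@13)) EX@14 MEM@15 WB@16

Answer: 16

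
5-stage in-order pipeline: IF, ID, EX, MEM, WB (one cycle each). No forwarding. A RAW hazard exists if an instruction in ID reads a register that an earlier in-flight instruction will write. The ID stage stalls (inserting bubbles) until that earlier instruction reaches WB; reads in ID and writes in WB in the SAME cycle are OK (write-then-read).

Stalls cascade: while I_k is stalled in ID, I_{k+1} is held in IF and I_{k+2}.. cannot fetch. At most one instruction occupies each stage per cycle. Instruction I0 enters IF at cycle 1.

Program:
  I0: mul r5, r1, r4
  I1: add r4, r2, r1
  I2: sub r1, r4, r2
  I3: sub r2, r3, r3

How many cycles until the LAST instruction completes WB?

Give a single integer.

Answer: 10

Derivation:
I0 mul r5 <- r1,r4: IF@1 ID@2 stall=0 (-) EX@3 MEM@4 WB@5
I1 add r4 <- r2,r1: IF@2 ID@3 stall=0 (-) EX@4 MEM@5 WB@6
I2 sub r1 <- r4,r2: IF@3 ID@4 stall=2 (RAW on I1.r4 (WB@6)) EX@7 MEM@8 WB@9
I3 sub r2 <- r3,r3: IF@4 ID@7 stall=0 (-) EX@8 MEM@9 WB@10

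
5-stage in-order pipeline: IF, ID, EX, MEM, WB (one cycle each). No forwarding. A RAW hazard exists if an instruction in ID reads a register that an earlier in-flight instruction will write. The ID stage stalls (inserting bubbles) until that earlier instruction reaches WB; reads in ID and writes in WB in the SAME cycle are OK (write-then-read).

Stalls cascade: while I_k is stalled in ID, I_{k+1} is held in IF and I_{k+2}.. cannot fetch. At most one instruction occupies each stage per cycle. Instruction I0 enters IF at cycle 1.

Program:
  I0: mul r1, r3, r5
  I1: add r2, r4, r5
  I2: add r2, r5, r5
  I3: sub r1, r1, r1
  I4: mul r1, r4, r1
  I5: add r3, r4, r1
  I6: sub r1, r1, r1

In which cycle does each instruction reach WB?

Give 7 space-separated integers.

I0 mul r1 <- r3,r5: IF@1 ID@2 stall=0 (-) EX@3 MEM@4 WB@5
I1 add r2 <- r4,r5: IF@2 ID@3 stall=0 (-) EX@4 MEM@5 WB@6
I2 add r2 <- r5,r5: IF@3 ID@4 stall=0 (-) EX@5 MEM@6 WB@7
I3 sub r1 <- r1,r1: IF@4 ID@5 stall=0 (-) EX@6 MEM@7 WB@8
I4 mul r1 <- r4,r1: IF@5 ID@6 stall=2 (RAW on I3.r1 (WB@8)) EX@9 MEM@10 WB@11
I5 add r3 <- r4,r1: IF@6 ID@9 stall=2 (RAW on I4.r1 (WB@11)) EX@12 MEM@13 WB@14
I6 sub r1 <- r1,r1: IF@9 ID@12 stall=0 (-) EX@13 MEM@14 WB@15

Answer: 5 6 7 8 11 14 15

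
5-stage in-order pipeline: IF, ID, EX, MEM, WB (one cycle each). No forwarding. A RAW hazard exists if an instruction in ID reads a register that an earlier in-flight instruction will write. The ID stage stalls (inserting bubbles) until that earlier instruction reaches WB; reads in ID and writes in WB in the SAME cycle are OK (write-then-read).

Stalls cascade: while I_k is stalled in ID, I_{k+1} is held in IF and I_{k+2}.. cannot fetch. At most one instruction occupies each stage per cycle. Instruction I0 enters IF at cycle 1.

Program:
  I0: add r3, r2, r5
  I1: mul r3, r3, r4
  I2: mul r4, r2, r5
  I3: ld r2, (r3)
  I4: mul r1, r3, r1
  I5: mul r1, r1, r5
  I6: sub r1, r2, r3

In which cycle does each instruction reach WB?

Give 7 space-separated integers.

I0 add r3 <- r2,r5: IF@1 ID@2 stall=0 (-) EX@3 MEM@4 WB@5
I1 mul r3 <- r3,r4: IF@2 ID@3 stall=2 (RAW on I0.r3 (WB@5)) EX@6 MEM@7 WB@8
I2 mul r4 <- r2,r5: IF@3 ID@6 stall=0 (-) EX@7 MEM@8 WB@9
I3 ld r2 <- r3: IF@6 ID@7 stall=1 (RAW on I1.r3 (WB@8)) EX@9 MEM@10 WB@11
I4 mul r1 <- r3,r1: IF@7 ID@9 stall=0 (-) EX@10 MEM@11 WB@12
I5 mul r1 <- r1,r5: IF@9 ID@10 stall=2 (RAW on I4.r1 (WB@12)) EX@13 MEM@14 WB@15
I6 sub r1 <- r2,r3: IF@10 ID@13 stall=0 (-) EX@14 MEM@15 WB@16

Answer: 5 8 9 11 12 15 16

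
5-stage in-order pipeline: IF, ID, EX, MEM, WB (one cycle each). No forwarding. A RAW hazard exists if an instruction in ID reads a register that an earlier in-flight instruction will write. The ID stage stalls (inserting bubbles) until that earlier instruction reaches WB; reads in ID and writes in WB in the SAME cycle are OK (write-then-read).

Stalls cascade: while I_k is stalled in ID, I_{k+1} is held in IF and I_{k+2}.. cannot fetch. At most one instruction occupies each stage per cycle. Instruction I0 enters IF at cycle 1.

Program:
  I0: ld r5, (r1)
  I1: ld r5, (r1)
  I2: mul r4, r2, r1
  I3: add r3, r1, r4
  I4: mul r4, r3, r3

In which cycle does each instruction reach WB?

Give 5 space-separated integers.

I0 ld r5 <- r1: IF@1 ID@2 stall=0 (-) EX@3 MEM@4 WB@5
I1 ld r5 <- r1: IF@2 ID@3 stall=0 (-) EX@4 MEM@5 WB@6
I2 mul r4 <- r2,r1: IF@3 ID@4 stall=0 (-) EX@5 MEM@6 WB@7
I3 add r3 <- r1,r4: IF@4 ID@5 stall=2 (RAW on I2.r4 (WB@7)) EX@8 MEM@9 WB@10
I4 mul r4 <- r3,r3: IF@5 ID@8 stall=2 (RAW on I3.r3 (WB@10)) EX@11 MEM@12 WB@13

Answer: 5 6 7 10 13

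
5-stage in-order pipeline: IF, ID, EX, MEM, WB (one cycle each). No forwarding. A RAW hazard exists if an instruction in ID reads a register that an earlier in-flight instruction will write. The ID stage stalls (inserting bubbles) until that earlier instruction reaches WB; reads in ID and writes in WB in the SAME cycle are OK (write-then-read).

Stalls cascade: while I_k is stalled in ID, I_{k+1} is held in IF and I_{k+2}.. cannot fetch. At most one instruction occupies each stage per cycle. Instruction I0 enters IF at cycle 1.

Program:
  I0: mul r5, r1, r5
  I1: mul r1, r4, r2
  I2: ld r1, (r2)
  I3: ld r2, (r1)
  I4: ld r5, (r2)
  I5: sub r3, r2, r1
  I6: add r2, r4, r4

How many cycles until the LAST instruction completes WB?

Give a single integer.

I0 mul r5 <- r1,r5: IF@1 ID@2 stall=0 (-) EX@3 MEM@4 WB@5
I1 mul r1 <- r4,r2: IF@2 ID@3 stall=0 (-) EX@4 MEM@5 WB@6
I2 ld r1 <- r2: IF@3 ID@4 stall=0 (-) EX@5 MEM@6 WB@7
I3 ld r2 <- r1: IF@4 ID@5 stall=2 (RAW on I2.r1 (WB@7)) EX@8 MEM@9 WB@10
I4 ld r5 <- r2: IF@5 ID@8 stall=2 (RAW on I3.r2 (WB@10)) EX@11 MEM@12 WB@13
I5 sub r3 <- r2,r1: IF@8 ID@11 stall=0 (-) EX@12 MEM@13 WB@14
I6 add r2 <- r4,r4: IF@11 ID@12 stall=0 (-) EX@13 MEM@14 WB@15

Answer: 15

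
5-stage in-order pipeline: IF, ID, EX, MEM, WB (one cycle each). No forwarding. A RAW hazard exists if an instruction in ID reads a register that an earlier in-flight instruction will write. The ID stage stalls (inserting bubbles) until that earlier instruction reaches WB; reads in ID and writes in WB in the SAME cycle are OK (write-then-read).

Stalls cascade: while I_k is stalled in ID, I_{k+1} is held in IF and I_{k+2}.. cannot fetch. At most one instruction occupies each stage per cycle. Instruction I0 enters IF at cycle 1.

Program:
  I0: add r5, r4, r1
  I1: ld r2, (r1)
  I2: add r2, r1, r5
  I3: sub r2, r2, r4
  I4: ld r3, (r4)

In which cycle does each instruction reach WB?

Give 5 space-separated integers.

Answer: 5 6 8 11 12

Derivation:
I0 add r5 <- r4,r1: IF@1 ID@2 stall=0 (-) EX@3 MEM@4 WB@5
I1 ld r2 <- r1: IF@2 ID@3 stall=0 (-) EX@4 MEM@5 WB@6
I2 add r2 <- r1,r5: IF@3 ID@4 stall=1 (RAW on I0.r5 (WB@5)) EX@6 MEM@7 WB@8
I3 sub r2 <- r2,r4: IF@4 ID@6 stall=2 (RAW on I2.r2 (WB@8)) EX@9 MEM@10 WB@11
I4 ld r3 <- r4: IF@6 ID@9 stall=0 (-) EX@10 MEM@11 WB@12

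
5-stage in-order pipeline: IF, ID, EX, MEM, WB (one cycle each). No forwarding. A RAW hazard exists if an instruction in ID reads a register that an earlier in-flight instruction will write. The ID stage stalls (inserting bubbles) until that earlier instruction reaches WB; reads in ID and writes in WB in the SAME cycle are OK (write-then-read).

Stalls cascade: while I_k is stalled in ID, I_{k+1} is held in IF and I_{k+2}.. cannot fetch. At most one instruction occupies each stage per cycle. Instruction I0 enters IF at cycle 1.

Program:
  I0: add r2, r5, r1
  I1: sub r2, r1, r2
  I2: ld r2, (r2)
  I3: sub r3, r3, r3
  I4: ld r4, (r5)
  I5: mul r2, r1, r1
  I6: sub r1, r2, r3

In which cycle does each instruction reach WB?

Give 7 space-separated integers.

Answer: 5 8 11 12 13 14 17

Derivation:
I0 add r2 <- r5,r1: IF@1 ID@2 stall=0 (-) EX@3 MEM@4 WB@5
I1 sub r2 <- r1,r2: IF@2 ID@3 stall=2 (RAW on I0.r2 (WB@5)) EX@6 MEM@7 WB@8
I2 ld r2 <- r2: IF@3 ID@6 stall=2 (RAW on I1.r2 (WB@8)) EX@9 MEM@10 WB@11
I3 sub r3 <- r3,r3: IF@6 ID@9 stall=0 (-) EX@10 MEM@11 WB@12
I4 ld r4 <- r5: IF@9 ID@10 stall=0 (-) EX@11 MEM@12 WB@13
I5 mul r2 <- r1,r1: IF@10 ID@11 stall=0 (-) EX@12 MEM@13 WB@14
I6 sub r1 <- r2,r3: IF@11 ID@12 stall=2 (RAW on I5.r2 (WB@14)) EX@15 MEM@16 WB@17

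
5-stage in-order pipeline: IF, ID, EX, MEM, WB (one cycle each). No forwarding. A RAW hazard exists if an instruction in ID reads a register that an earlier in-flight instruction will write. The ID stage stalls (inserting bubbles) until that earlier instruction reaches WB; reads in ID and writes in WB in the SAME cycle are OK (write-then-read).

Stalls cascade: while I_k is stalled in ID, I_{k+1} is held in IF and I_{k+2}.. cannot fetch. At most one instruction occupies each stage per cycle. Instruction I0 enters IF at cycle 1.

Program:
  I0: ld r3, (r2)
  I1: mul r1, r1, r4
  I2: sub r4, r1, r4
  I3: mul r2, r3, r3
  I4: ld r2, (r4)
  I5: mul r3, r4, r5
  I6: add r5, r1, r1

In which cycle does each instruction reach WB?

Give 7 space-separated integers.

Answer: 5 6 9 10 12 13 14

Derivation:
I0 ld r3 <- r2: IF@1 ID@2 stall=0 (-) EX@3 MEM@4 WB@5
I1 mul r1 <- r1,r4: IF@2 ID@3 stall=0 (-) EX@4 MEM@5 WB@6
I2 sub r4 <- r1,r4: IF@3 ID@4 stall=2 (RAW on I1.r1 (WB@6)) EX@7 MEM@8 WB@9
I3 mul r2 <- r3,r3: IF@4 ID@7 stall=0 (-) EX@8 MEM@9 WB@10
I4 ld r2 <- r4: IF@7 ID@8 stall=1 (RAW on I2.r4 (WB@9)) EX@10 MEM@11 WB@12
I5 mul r3 <- r4,r5: IF@8 ID@10 stall=0 (-) EX@11 MEM@12 WB@13
I6 add r5 <- r1,r1: IF@10 ID@11 stall=0 (-) EX@12 MEM@13 WB@14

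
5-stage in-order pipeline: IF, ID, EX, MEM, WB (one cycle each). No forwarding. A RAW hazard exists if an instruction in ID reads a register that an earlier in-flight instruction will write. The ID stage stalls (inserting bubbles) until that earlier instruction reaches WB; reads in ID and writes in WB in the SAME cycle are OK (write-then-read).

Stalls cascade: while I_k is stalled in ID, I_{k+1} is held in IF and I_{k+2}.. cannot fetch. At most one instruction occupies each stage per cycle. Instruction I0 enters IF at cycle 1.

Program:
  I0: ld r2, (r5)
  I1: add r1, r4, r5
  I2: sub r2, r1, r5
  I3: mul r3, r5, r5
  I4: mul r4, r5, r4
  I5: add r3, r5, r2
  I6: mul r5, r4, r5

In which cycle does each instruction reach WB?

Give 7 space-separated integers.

I0 ld r2 <- r5: IF@1 ID@2 stall=0 (-) EX@3 MEM@4 WB@5
I1 add r1 <- r4,r5: IF@2 ID@3 stall=0 (-) EX@4 MEM@5 WB@6
I2 sub r2 <- r1,r5: IF@3 ID@4 stall=2 (RAW on I1.r1 (WB@6)) EX@7 MEM@8 WB@9
I3 mul r3 <- r5,r5: IF@4 ID@7 stall=0 (-) EX@8 MEM@9 WB@10
I4 mul r4 <- r5,r4: IF@7 ID@8 stall=0 (-) EX@9 MEM@10 WB@11
I5 add r3 <- r5,r2: IF@8 ID@9 stall=0 (-) EX@10 MEM@11 WB@12
I6 mul r5 <- r4,r5: IF@9 ID@10 stall=1 (RAW on I4.r4 (WB@11)) EX@12 MEM@13 WB@14

Answer: 5 6 9 10 11 12 14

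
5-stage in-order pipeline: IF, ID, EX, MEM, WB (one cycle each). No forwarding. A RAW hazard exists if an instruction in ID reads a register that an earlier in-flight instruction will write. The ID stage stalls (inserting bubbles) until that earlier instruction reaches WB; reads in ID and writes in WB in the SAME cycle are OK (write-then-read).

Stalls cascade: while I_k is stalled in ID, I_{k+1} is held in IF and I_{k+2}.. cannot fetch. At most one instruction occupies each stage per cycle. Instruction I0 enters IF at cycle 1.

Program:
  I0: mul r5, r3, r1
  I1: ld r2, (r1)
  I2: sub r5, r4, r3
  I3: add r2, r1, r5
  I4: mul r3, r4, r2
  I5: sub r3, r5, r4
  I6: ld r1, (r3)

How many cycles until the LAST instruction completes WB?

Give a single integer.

I0 mul r5 <- r3,r1: IF@1 ID@2 stall=0 (-) EX@3 MEM@4 WB@5
I1 ld r2 <- r1: IF@2 ID@3 stall=0 (-) EX@4 MEM@5 WB@6
I2 sub r5 <- r4,r3: IF@3 ID@4 stall=0 (-) EX@5 MEM@6 WB@7
I3 add r2 <- r1,r5: IF@4 ID@5 stall=2 (RAW on I2.r5 (WB@7)) EX@8 MEM@9 WB@10
I4 mul r3 <- r4,r2: IF@5 ID@8 stall=2 (RAW on I3.r2 (WB@10)) EX@11 MEM@12 WB@13
I5 sub r3 <- r5,r4: IF@8 ID@11 stall=0 (-) EX@12 MEM@13 WB@14
I6 ld r1 <- r3: IF@11 ID@12 stall=2 (RAW on I5.r3 (WB@14)) EX@15 MEM@16 WB@17

Answer: 17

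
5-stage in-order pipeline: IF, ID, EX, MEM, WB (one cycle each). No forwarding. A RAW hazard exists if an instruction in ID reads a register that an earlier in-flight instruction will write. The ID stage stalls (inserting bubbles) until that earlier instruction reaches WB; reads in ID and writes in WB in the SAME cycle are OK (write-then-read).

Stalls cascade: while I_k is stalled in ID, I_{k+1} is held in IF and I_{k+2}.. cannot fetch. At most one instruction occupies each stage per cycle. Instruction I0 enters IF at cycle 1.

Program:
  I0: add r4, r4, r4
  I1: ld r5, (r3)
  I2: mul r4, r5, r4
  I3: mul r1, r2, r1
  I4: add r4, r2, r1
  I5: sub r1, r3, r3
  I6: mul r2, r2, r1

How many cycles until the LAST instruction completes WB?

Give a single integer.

I0 add r4 <- r4,r4: IF@1 ID@2 stall=0 (-) EX@3 MEM@4 WB@5
I1 ld r5 <- r3: IF@2 ID@3 stall=0 (-) EX@4 MEM@5 WB@6
I2 mul r4 <- r5,r4: IF@3 ID@4 stall=2 (RAW on I1.r5 (WB@6)) EX@7 MEM@8 WB@9
I3 mul r1 <- r2,r1: IF@4 ID@7 stall=0 (-) EX@8 MEM@9 WB@10
I4 add r4 <- r2,r1: IF@7 ID@8 stall=2 (RAW on I3.r1 (WB@10)) EX@11 MEM@12 WB@13
I5 sub r1 <- r3,r3: IF@8 ID@11 stall=0 (-) EX@12 MEM@13 WB@14
I6 mul r2 <- r2,r1: IF@11 ID@12 stall=2 (RAW on I5.r1 (WB@14)) EX@15 MEM@16 WB@17

Answer: 17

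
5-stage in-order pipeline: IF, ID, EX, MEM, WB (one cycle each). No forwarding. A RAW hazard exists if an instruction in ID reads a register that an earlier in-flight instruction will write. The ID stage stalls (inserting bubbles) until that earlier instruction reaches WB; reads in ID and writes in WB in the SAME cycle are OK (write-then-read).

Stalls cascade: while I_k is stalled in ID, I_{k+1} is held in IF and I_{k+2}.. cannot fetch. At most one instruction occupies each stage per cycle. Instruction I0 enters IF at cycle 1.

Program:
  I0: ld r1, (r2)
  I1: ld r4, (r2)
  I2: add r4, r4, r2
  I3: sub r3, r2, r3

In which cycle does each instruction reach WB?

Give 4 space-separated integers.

Answer: 5 6 9 10

Derivation:
I0 ld r1 <- r2: IF@1 ID@2 stall=0 (-) EX@3 MEM@4 WB@5
I1 ld r4 <- r2: IF@2 ID@3 stall=0 (-) EX@4 MEM@5 WB@6
I2 add r4 <- r4,r2: IF@3 ID@4 stall=2 (RAW on I1.r4 (WB@6)) EX@7 MEM@8 WB@9
I3 sub r3 <- r2,r3: IF@4 ID@7 stall=0 (-) EX@8 MEM@9 WB@10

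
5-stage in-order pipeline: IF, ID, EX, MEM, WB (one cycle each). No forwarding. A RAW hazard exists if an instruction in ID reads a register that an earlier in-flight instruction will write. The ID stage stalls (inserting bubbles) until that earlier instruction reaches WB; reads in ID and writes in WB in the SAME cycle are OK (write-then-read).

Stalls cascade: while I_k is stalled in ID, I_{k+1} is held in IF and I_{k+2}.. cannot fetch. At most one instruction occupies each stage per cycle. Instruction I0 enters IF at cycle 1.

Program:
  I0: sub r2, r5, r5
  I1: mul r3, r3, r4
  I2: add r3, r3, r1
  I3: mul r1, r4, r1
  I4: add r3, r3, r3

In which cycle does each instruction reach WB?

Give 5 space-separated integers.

Answer: 5 6 9 10 12

Derivation:
I0 sub r2 <- r5,r5: IF@1 ID@2 stall=0 (-) EX@3 MEM@4 WB@5
I1 mul r3 <- r3,r4: IF@2 ID@3 stall=0 (-) EX@4 MEM@5 WB@6
I2 add r3 <- r3,r1: IF@3 ID@4 stall=2 (RAW on I1.r3 (WB@6)) EX@7 MEM@8 WB@9
I3 mul r1 <- r4,r1: IF@4 ID@7 stall=0 (-) EX@8 MEM@9 WB@10
I4 add r3 <- r3,r3: IF@7 ID@8 stall=1 (RAW on I2.r3 (WB@9)) EX@10 MEM@11 WB@12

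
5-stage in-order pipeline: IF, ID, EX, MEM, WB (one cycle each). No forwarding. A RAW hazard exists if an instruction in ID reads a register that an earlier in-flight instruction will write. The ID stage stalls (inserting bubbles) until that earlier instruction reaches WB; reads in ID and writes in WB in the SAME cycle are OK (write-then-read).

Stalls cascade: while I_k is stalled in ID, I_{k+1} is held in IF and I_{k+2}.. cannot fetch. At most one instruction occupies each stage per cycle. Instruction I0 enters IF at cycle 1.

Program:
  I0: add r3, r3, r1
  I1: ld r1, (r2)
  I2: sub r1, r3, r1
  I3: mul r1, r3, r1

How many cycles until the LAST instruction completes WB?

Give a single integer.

I0 add r3 <- r3,r1: IF@1 ID@2 stall=0 (-) EX@3 MEM@4 WB@5
I1 ld r1 <- r2: IF@2 ID@3 stall=0 (-) EX@4 MEM@5 WB@6
I2 sub r1 <- r3,r1: IF@3 ID@4 stall=2 (RAW on I1.r1 (WB@6)) EX@7 MEM@8 WB@9
I3 mul r1 <- r3,r1: IF@4 ID@7 stall=2 (RAW on I2.r1 (WB@9)) EX@10 MEM@11 WB@12

Answer: 12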